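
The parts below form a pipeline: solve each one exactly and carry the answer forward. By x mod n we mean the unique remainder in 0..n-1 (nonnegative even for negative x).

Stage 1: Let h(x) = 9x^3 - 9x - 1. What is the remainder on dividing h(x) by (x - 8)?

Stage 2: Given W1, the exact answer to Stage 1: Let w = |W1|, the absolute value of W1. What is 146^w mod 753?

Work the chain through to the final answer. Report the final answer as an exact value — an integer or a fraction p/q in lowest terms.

Stage 1: remainder = value at the root: 9*(8)^3 - 9*(8)^1 - 1 = (4608) + (-72) + (-1) = 4535; answer 4535
Stage 2: W1 = 4535; w = 4535; squarings mod 753: 146^1=146, 146^2=232, 146^4=361, 146^8=52, 146^16=445, 146^32=739, 146^64=196, 146^128=13, 146^256=169, 146^512=700, 146^1024=550, 146^2048=547, 146^4096=268; 146^4535 = 146^1 * 146^2 * 146^4 * 146^16 * 146^32 * 146^128 * 146^256 * 146^4096 = 182 (mod 753); answer 182

182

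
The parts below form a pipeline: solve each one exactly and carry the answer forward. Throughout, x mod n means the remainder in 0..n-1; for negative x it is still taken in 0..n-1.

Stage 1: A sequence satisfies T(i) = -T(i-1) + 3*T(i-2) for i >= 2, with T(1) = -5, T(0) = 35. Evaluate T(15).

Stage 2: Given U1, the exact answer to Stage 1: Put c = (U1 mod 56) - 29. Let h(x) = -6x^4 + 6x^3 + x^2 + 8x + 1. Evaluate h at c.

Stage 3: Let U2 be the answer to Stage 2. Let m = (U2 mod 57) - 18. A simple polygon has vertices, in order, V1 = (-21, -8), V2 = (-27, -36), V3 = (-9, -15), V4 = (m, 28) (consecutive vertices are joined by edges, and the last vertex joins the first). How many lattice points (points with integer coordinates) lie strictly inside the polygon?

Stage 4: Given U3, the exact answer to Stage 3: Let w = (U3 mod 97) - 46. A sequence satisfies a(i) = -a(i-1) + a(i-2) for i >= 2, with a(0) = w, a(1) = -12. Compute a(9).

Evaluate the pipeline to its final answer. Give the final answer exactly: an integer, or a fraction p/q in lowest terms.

Stage 1: T(2) = -1*(-5) + 3*(35) = 110; iterating: T(2)=110, T(3)=-125, T(4)=455, T(5)=-830, T(6)=2195, T(7)=-4685, T(8)=11270, T(9)=-25325, T(10)=59135, T(11)=-135110, T(12)=312515, T(13)=-717845, T(14)=1655390, T(15)=-3808925; answer -3808925
Stage 2: U1 = -3808925; c = -2; -6*(-2)^4 + 6*(-2)^3 + 1*(-2)^2 + 8*(-2)^1 + 1 = (-96) + (-48) + (4) + (-16) + (1) = -155; answer -155
Stage 3: U2 = -155; m = -2; cross terms: (-21*-36 - -27*-8)=540, (-27*-15 - -9*-36)=81, (-9*28 - -2*-15)=-282, (-2*-8 - -21*28)=604; twice the area = |943| = 943; area = 943/2; boundary points = 2 + 3 + 1 + 1 = 7; strictly interior points = area - boundary/2 + 1 = 469; answer 469
Stage 4: U3 = 469; w = 35; a(2) = -1*(-12) + 1*(35) = 47; iterating: a(2)=47, a(3)=-59, a(4)=106, a(5)=-165, a(6)=271, a(7)=-436, a(8)=707, a(9)=-1143; answer -1143

-1143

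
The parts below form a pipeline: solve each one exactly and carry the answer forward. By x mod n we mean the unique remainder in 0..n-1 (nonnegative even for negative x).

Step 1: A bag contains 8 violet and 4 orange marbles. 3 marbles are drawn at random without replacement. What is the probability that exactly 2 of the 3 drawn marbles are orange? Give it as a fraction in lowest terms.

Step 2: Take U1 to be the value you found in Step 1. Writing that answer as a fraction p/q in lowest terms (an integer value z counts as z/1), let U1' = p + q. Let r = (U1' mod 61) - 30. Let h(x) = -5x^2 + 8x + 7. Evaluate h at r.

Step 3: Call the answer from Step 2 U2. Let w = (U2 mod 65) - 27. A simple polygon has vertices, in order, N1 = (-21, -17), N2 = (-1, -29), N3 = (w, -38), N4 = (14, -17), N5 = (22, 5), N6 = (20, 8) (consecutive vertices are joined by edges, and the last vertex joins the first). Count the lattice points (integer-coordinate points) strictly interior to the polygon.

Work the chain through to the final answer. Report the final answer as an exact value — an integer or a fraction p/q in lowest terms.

Step 1: total draws C(12,3) = 220; favorable C(4,2)*C(8,1) = 48; P = 12/55; answer 12/55
Step 2: U1 = 12/55; threaded value p + q = 67; r = -24; -5*(-24)^2 + 8*(-24)^1 + 7 = (-2880) + (-192) + (7) = -3065; answer -3065
Step 3: U2 = -3065; w = 28; cross terms: (-21*-29 - -1*-17)=592, (-1*-38 - 28*-29)=850, (28*-17 - 14*-38)=56, (14*5 - 22*-17)=444, (22*8 - 20*5)=76, (20*-17 - -21*8)=-172; twice the area = |1846| = 1846; area = 923; boundary points = 4 + 1 + 7 + 2 + 1 + 1 = 16; strictly interior points = area - boundary/2 + 1 = 916; answer 916

916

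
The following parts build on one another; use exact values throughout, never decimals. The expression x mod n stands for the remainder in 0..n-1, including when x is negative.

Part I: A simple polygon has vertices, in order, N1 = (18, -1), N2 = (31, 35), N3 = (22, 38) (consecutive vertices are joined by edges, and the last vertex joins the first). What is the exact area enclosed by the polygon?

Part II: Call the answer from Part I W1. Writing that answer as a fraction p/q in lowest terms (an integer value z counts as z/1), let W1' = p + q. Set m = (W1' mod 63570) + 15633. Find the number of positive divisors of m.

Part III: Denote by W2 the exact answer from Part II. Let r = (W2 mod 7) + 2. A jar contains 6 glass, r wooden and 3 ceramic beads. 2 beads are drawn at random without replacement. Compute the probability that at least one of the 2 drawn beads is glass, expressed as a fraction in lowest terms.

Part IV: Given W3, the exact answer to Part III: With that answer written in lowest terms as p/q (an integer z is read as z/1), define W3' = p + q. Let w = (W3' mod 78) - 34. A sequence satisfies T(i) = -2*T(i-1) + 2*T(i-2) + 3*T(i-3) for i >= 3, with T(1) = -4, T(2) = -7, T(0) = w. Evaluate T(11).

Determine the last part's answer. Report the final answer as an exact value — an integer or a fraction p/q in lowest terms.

Part I: cross terms: (18*35 - 31*-1)=661, (31*38 - 22*35)=408, (22*-1 - 18*38)=-706; twice the area = |363| = 363; area = 363/2; answer 363/2
Part II: W1 = 363/2; threaded value p + q = 365; m = 15998; 15998 = 2 * 19 * 421; number of divisors = (1+1) * (1+1) * (1+1) = 8; answer 8
Part III: W2 = 8; r = 3; total draws C(12,2) = 66; complement C(6,2) = 15; favorable 66 - 15 = 51; P = 17/22; answer 17/22
Part IV: W3 = 17/22; threaded value p + q = 39; w = 5; T(3) = -2*(-7) + 2*(-4) + 3*(5) = 21; iterating: T(3)=21, T(4)=-68, T(5)=157, T(6)=-387, T(7)=884, T(8)=-2071, T(9)=4749, T(10)=-10988, T(11)=25261; answer 25261

25261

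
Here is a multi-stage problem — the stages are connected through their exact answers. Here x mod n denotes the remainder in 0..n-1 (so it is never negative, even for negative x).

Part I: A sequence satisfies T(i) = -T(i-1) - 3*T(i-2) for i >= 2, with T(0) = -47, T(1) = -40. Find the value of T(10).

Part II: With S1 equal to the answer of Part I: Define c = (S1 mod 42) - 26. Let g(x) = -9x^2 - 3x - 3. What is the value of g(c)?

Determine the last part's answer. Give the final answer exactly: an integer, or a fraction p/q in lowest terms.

Part I: T(2) = -1*(-40) - 3*(-47) = 181; iterating: T(2)=181, T(3)=-61, T(4)=-482, T(5)=665, T(6)=781, T(7)=-2776, T(8)=433, T(9)=7895, T(10)=-9194; answer -9194
Part II: S1 = -9194; c = -22; -9*(-22)^2 - 3*(-22)^1 - 3 = (-4356) + (66) + (-3) = -4293; answer -4293

-4293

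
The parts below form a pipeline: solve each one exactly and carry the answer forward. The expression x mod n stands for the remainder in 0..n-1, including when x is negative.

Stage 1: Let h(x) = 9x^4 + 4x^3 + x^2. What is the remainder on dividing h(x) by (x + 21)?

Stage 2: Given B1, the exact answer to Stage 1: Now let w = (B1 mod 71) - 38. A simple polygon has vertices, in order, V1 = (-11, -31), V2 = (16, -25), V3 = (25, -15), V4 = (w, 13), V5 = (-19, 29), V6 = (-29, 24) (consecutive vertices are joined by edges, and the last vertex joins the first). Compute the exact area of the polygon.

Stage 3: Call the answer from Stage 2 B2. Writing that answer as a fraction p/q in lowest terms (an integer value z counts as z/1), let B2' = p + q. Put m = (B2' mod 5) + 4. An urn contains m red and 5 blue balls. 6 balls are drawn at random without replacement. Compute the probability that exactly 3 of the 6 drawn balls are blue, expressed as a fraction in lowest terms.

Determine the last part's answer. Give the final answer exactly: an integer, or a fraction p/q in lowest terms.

Stage 1: remainder = value at the root: 9*(-21)^4 + 4*(-21)^3 + 1*(-21)^2 = (1750329) + (-37044) + (441) = 1713726; answer 1713726
Stage 2: B1 = 1713726; w = 32; cross terms: (-11*-25 - 16*-31)=771, (16*-15 - 25*-25)=385, (25*13 - 32*-15)=805, (32*29 - -19*13)=1175, (-19*24 - -29*29)=385, (-29*-31 - -11*24)=1163; twice the area = |4684| = 4684; area = 2342; answer 2342
Stage 3: B2 = 2342; threaded value p + q = 2343; m = 7; total draws C(12,6) = 924; favorable C(5,3)*C(7,3) = 350; P = 25/66; answer 25/66

25/66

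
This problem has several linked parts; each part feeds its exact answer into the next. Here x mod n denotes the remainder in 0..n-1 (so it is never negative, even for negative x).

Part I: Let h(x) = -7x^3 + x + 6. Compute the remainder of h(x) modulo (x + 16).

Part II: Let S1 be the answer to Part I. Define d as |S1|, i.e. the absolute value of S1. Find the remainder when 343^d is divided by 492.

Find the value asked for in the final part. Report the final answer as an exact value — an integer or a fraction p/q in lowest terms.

349

Part I: remainder = value at the root: -7*(-16)^3 + 1*(-16)^1 + 6 = (28672) + (-16) + (6) = 28662; answer 28662
Part II: S1 = 28662; d = 28662; squarings mod 492: 343^1=343, 343^2=61, 343^4=277, 343^8=469, 343^16=37, 343^32=385, 343^64=133, 343^128=469, 343^256=37, 343^512=385, 343^1024=133, 343^2048=469, 343^4096=37, 343^8192=385, 343^16384=133; 343^28662 = 343^2 * 343^4 * 343^16 * 343^32 * 343^64 * 343^128 * 343^256 * 343^512 * 343^1024 * 343^2048 * 343^8192 * 343^16384 = 349 (mod 492); answer 349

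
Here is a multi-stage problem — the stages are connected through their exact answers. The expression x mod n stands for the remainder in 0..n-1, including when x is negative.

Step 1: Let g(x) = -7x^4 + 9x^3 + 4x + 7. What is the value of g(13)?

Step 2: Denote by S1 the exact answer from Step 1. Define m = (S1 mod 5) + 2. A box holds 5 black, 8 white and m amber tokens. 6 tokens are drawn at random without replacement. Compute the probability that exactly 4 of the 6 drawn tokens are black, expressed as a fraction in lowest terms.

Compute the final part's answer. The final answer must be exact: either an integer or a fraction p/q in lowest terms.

Step 1: -7*(13)^4 + 9*(13)^3 + 4*(13)^1 + 7 = (-199927) + (19773) + (52) + (7) = -180095; answer -180095
Step 2: S1 = -180095; m = 2; total draws C(15,6) = 5005; favorable C(5,4)*C(10,2) = 225; P = 45/1001; answer 45/1001

45/1001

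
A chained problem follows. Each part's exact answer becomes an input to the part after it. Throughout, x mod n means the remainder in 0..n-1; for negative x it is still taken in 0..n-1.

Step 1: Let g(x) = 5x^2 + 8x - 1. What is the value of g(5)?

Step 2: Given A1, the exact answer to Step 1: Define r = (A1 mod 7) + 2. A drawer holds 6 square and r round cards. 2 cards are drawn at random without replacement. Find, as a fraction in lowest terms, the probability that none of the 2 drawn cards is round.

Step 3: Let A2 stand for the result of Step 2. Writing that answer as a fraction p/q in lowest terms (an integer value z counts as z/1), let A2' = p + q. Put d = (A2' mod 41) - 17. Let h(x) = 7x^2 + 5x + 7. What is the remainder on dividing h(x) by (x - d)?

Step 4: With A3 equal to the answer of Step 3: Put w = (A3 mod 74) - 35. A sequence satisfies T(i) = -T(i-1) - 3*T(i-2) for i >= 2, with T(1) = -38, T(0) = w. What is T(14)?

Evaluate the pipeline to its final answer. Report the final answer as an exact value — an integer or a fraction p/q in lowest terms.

-5062

Step 1: 5*(5)^2 + 8*(5)^1 - 1 = (125) + (40) + (-1) = 164; answer 164
Step 2: A1 = 164; r = 5; total draws C(11,2) = 55; favorable C(6,2) = 15; P = 3/11; answer 3/11
Step 3: A2 = 3/11; threaded value p + q = 14; d = -3; remainder = value at the root: 7*(-3)^2 + 5*(-3)^1 + 7 = (63) + (-15) + (7) = 55; answer 55
Step 4: A3 = 55; w = 20; T(2) = -1*(-38) - 3*(20) = -22; iterating: T(2)=-22, T(3)=136, T(4)=-70, T(5)=-338, T(6)=548, T(7)=466, T(8)=-2110, T(9)=712, T(10)=5618, T(11)=-7754, T(12)=-9100, T(13)=32362, T(14)=-5062; answer -5062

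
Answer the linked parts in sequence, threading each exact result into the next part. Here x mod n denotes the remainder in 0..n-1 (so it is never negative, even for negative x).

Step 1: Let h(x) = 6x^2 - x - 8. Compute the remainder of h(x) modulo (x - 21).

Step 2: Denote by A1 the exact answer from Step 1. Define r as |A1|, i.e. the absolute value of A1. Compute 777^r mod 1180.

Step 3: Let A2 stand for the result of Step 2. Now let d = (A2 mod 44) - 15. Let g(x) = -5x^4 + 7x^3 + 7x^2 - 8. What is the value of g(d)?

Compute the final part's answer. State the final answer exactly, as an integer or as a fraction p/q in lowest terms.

-4724

Step 1: remainder = value at the root: 6*(21)^2 - 1*(21)^1 - 8 = (2646) + (-21) + (-8) = 2617; answer 2617
Step 2: A1 = 2617; r = 2617; squarings mod 1180: 777^1=777, 777^2=749, 777^4=501, 777^8=841, 777^16=461, 777^32=121, 777^64=481, 777^128=81, 777^256=661, 777^512=321, 777^1024=381, 777^2048=21; 777^2617 = 777^1 * 777^8 * 777^16 * 777^32 * 777^512 * 777^2048 = 857 (mod 1180); answer 857
Step 3: A2 = 857; d = 6; -5*(6)^4 + 7*(6)^3 + 7*(6)^2 - 8 = (-6480) + (1512) + (252) + (-8) = -4724; answer -4724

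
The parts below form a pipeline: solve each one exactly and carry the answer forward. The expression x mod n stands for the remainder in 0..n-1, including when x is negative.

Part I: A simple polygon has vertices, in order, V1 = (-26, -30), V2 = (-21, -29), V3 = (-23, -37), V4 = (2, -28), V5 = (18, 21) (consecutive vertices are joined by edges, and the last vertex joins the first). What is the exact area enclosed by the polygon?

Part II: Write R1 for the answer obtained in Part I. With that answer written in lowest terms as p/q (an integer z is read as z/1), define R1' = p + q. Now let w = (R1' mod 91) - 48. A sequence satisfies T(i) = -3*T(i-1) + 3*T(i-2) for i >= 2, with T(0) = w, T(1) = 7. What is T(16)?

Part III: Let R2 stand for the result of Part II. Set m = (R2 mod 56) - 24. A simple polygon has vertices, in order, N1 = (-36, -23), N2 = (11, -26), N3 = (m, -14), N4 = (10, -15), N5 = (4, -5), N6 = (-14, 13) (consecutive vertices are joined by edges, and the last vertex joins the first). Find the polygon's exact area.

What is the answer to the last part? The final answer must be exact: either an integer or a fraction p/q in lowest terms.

984

Part I: cross terms: (-26*-29 - -21*-30)=124, (-21*-37 - -23*-29)=110, (-23*-28 - 2*-37)=718, (2*21 - 18*-28)=546, (18*-30 - -26*21)=6; twice the area = |1504| = 1504; area = 752; answer 752
Part II: R1 = 752; threaded value p + q = 753; w = -23; T(2) = -3*(7) + 3*(-23) = -90; iterating: T(2)=-90, T(3)=291, T(4)=-1143, T(5)=4302, T(6)=-16335, T(7)=61911, T(8)=-234738, T(9)=889947, T(10)=-3374055, T(11)=12792006, T(12)=-48498183, T(13)=183870567, T(14)=-697106250, T(15)=2642930451, T(16)=-10020110103; answer -10020110103
Part III: R2 = -10020110103; m = 1; cross terms: (-36*-26 - 11*-23)=1189, (11*-14 - 1*-26)=-128, (1*-15 - 10*-14)=125, (10*-5 - 4*-15)=10, (4*13 - -14*-5)=-18, (-14*-23 - -36*13)=790; twice the area = |1968| = 1968; area = 984; answer 984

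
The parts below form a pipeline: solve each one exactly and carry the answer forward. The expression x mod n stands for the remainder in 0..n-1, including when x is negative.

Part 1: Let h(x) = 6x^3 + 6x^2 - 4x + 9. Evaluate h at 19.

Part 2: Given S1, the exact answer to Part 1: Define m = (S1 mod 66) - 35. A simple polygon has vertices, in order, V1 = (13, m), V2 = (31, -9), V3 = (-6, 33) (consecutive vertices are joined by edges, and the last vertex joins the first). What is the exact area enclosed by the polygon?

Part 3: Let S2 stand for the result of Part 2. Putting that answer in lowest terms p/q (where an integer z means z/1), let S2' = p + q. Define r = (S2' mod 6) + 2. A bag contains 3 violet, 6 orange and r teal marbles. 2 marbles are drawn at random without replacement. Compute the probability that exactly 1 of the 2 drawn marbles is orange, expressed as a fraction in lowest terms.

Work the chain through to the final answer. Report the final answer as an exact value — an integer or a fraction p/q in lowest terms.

Part 1: 6*(19)^3 + 6*(19)^2 - 4*(19)^1 + 9 = (41154) + (2166) + (-76) + (9) = 43253; answer 43253
Part 2: S1 = 43253; m = -12; cross terms: (13*-9 - 31*-12)=255, (31*33 - -6*-9)=969, (-6*-12 - 13*33)=-357; twice the area = |867| = 867; area = 867/2; answer 867/2
Part 3: S2 = 867/2; threaded value p + q = 869; r = 7; total draws C(16,2) = 120; favorable C(6,1)*C(10,1) = 60; P = 1/2; answer 1/2

1/2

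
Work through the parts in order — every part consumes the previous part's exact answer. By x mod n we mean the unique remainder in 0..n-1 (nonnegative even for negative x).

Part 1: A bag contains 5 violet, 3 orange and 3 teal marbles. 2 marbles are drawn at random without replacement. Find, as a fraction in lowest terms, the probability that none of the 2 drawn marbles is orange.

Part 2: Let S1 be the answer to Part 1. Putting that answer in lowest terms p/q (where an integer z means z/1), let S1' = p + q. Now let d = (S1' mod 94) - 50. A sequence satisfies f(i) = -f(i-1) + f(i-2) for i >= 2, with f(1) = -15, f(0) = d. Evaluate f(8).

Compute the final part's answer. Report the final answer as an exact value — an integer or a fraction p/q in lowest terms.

Part 1: total draws C(11,2) = 55; favorable C(8,2) = 28; P = 28/55; answer 28/55
Part 2: S1 = 28/55; threaded value p + q = 83; d = 33; f(2) = -1*(-15) + 1*(33) = 48; iterating: f(2)=48, f(3)=-63, f(4)=111, f(5)=-174, f(6)=285, f(7)=-459, f(8)=744; answer 744

744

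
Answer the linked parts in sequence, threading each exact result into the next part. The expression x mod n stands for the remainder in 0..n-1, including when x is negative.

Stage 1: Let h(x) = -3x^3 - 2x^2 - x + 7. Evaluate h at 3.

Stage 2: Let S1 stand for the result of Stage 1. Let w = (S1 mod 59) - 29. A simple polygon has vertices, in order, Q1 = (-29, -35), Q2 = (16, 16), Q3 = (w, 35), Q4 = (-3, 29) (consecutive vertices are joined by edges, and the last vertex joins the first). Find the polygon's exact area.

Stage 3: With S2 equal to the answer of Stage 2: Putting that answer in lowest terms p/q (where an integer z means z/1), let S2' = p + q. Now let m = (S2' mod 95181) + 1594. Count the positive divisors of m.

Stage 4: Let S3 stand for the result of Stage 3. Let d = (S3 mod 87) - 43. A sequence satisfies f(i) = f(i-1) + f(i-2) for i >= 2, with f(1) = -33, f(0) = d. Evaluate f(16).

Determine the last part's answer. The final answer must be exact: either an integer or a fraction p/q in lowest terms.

-51481

Stage 1: -3*(3)^3 - 2*(3)^2 - 1*(3)^1 + 7 = (-81) + (-18) + (-3) + (7) = -95; answer -95
Stage 2: S1 = -95; w = -6; cross terms: (-29*16 - 16*-35)=96, (16*35 - -6*16)=656, (-6*29 - -3*35)=-69, (-3*-35 - -29*29)=946; twice the area = |1629| = 1629; area = 1629/2; answer 1629/2
Stage 3: S2 = 1629/2; threaded value p + q = 1631; m = 3225; 3225 = 3 * 5^2 * 43; number of divisors = (1+1) * (2+1) * (1+1) = 12; answer 12
Stage 4: S3 = 12; d = -31; f(2) = 1*(-33) + 1*(-31) = -64; iterating: f(2)=-64, f(3)=-97, f(4)=-161, f(5)=-258, f(6)=-419, f(7)=-677, f(8)=-1096, f(9)=-1773, f(10)=-2869, f(11)=-4642, f(12)=-7511, f(13)=-12153, f(14)=-19664, f(15)=-31817, f(16)=-51481; answer -51481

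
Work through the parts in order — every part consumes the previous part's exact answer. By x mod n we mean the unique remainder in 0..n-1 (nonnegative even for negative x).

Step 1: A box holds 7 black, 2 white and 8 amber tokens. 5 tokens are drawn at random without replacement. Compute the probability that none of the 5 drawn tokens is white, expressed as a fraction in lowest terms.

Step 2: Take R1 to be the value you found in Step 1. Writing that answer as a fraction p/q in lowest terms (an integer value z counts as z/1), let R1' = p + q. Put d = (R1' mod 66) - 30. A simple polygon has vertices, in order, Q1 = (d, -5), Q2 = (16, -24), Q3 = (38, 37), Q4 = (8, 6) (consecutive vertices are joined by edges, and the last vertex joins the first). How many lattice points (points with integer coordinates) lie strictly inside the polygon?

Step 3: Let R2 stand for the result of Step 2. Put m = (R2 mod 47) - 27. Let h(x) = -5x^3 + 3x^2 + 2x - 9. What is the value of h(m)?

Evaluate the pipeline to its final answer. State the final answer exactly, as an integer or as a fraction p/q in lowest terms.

62367

Step 1: total draws C(17,5) = 6188; favorable C(15,5) = 3003; P = 33/68; answer 33/68
Step 2: R1 = 33/68; threaded value p + q = 101; d = 5; cross terms: (5*-24 - 16*-5)=-40, (16*37 - 38*-24)=1504, (38*6 - 8*37)=-68, (8*-5 - 5*6)=-70; twice the area = |1326| = 1326; area = 663; boundary points = 1 + 1 + 1 + 1 = 4; strictly interior points = area - boundary/2 + 1 = 662; answer 662
Step 3: R2 = 662; m = -23; -5*(-23)^3 + 3*(-23)^2 + 2*(-23)^1 - 9 = (60835) + (1587) + (-46) + (-9) = 62367; answer 62367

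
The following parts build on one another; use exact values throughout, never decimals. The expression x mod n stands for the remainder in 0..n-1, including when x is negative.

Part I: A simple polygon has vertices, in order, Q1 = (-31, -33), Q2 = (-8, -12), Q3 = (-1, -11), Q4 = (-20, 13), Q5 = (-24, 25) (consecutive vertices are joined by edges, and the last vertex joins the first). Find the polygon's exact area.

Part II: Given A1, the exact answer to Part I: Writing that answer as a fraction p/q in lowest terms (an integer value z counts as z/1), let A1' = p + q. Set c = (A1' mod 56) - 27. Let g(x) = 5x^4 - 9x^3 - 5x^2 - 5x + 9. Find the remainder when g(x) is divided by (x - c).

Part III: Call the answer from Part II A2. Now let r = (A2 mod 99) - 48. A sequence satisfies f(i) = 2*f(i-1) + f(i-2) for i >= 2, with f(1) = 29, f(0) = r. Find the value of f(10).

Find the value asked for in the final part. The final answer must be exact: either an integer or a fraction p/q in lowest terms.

Part I: cross terms: (-31*-12 - -8*-33)=108, (-8*-11 - -1*-12)=76, (-1*13 - -20*-11)=-233, (-20*25 - -24*13)=-188, (-24*-33 - -31*25)=1567; twice the area = |1330| = 1330; area = 665; answer 665
Part II: A1 = 665; threaded value p + q = 666; c = 23; remainder = value at the root: 5*(23)^4 - 9*(23)^3 - 5*(23)^2 - 5*(23)^1 + 9 = (1399205) + (-109503) + (-2645) + (-115) + (9) = 1286951; answer 1286951
Part III: A2 = 1286951; r = 2; f(2) = 2*(29) + 1*(2) = 60; iterating: f(2)=60, f(3)=149, f(4)=358, f(5)=865, f(6)=2088, f(7)=5041, f(8)=12170, f(9)=29381, f(10)=70932; answer 70932

70932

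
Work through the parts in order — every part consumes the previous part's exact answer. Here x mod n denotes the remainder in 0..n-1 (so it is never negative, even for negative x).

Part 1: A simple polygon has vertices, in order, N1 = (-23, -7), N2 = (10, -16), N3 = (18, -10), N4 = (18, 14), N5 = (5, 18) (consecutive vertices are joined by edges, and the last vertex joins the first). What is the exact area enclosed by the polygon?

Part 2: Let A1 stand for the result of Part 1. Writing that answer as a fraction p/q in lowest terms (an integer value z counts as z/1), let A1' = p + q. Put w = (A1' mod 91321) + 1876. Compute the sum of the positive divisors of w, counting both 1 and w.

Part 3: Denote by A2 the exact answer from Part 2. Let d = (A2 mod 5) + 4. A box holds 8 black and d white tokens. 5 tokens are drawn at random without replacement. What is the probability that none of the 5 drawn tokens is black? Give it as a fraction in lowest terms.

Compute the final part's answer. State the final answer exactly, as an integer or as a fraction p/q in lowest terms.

Part 1: cross terms: (-23*-16 - 10*-7)=438, (10*-10 - 18*-16)=188, (18*14 - 18*-10)=432, (18*18 - 5*14)=254, (5*-7 - -23*18)=379; twice the area = |1691| = 1691; area = 1691/2; answer 1691/2
Part 2: A1 = 1691/2; threaded value p + q = 1693; w = 3569; 3569 = 43 * 83; sigma = (1 + 43) * (1 + 83) = 44 * 84 = 3696; answer 3696
Part 3: A2 = 3696; d = 5; total draws C(13,5) = 1287; favorable C(5,5) = 1; P = 1/1287; answer 1/1287

1/1287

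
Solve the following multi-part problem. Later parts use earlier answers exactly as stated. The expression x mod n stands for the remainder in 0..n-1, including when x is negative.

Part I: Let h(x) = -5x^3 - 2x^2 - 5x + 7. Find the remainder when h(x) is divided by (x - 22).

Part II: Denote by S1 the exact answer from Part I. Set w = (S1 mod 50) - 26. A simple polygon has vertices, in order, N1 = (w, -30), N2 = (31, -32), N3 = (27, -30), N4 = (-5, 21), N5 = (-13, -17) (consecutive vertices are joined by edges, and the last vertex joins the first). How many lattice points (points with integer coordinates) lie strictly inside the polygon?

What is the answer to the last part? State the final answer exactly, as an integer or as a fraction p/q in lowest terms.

908

Part I: remainder = value at the root: -5*(22)^3 - 2*(22)^2 - 5*(22)^1 + 7 = (-53240) + (-968) + (-110) + (7) = -54311; answer -54311
Part II: S1 = -54311; w = 13; cross terms: (13*-32 - 31*-30)=514, (31*-30 - 27*-32)=-66, (27*21 - -5*-30)=417, (-5*-17 - -13*21)=358, (-13*-30 - 13*-17)=611; twice the area = |1834| = 1834; area = 917; boundary points = 2 + 2 + 1 + 2 + 13 = 20; strictly interior points = area - boundary/2 + 1 = 908; answer 908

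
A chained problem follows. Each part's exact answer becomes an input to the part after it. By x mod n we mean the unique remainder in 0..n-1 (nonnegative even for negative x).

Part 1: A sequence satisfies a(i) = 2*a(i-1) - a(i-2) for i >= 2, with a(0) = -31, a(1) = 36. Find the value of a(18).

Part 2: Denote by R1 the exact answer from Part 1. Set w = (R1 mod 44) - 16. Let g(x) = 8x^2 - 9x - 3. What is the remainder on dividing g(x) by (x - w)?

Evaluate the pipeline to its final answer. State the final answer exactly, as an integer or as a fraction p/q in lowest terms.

1662

Part 1: a(2) = 2*(36) - 1*(-31) = 103; iterating: a(2)=103, a(3)=170, a(4)=237, a(5)=304, a(6)=371, a(7)=438, a(8)=505, a(9)=572, a(10)=639, a(11)=706, a(12)=773, a(13)=840, a(14)=907, a(15)=974, a(16)=1041, a(17)=1108, a(18)=1175; answer 1175
Part 2: R1 = 1175; w = 15; remainder = value at the root: 8*(15)^2 - 9*(15)^1 - 3 = (1800) + (-135) + (-3) = 1662; answer 1662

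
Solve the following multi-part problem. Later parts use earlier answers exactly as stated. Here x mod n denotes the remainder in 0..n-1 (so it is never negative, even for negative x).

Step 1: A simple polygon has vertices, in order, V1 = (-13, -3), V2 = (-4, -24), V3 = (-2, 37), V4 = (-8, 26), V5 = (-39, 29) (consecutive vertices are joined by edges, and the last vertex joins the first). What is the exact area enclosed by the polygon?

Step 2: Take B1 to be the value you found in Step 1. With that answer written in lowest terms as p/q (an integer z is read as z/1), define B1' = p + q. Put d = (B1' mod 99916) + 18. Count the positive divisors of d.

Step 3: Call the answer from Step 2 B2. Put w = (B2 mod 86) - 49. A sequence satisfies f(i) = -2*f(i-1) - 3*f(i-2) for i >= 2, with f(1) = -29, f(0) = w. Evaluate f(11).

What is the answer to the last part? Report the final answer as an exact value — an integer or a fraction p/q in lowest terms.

10597

Step 1: cross terms: (-13*-24 - -4*-3)=300, (-4*37 - -2*-24)=-196, (-2*26 - -8*37)=244, (-8*29 - -39*26)=782, (-39*-3 - -13*29)=494; twice the area = |1624| = 1624; area = 812; answer 812
Step 2: B1 = 812; threaded value p + q = 813; d = 831; 831 = 3 * 277; number of divisors = (1+1) * (1+1) = 4; answer 4
Step 3: B2 = 4; w = -45; f(2) = -2*(-29) - 3*(-45) = 193; iterating: f(2)=193, f(3)=-299, f(4)=19, f(5)=859, f(6)=-1775, f(7)=973, f(8)=3379, f(9)=-9677, f(10)=9217, f(11)=10597; answer 10597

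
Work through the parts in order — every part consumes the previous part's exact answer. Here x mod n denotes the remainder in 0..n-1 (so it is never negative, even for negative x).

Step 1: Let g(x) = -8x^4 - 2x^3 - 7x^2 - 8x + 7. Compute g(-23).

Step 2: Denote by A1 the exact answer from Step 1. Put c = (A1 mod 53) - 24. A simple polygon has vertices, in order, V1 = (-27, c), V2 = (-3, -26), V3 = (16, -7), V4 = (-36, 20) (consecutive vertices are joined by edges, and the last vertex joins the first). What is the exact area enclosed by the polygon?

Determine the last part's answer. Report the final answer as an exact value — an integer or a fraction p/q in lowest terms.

1285/2

Step 1: -8*(-23)^4 - 2*(-23)^3 - 7*(-23)^2 - 8*(-23)^1 + 7 = (-2238728) + (24334) + (-3703) + (184) + (7) = -2217906; answer -2217906
Step 2: A1 = -2217906; c = 14; cross terms: (-27*-26 - -3*14)=744, (-3*-7 - 16*-26)=437, (16*20 - -36*-7)=68, (-36*14 - -27*20)=36; twice the area = |1285| = 1285; area = 1285/2; answer 1285/2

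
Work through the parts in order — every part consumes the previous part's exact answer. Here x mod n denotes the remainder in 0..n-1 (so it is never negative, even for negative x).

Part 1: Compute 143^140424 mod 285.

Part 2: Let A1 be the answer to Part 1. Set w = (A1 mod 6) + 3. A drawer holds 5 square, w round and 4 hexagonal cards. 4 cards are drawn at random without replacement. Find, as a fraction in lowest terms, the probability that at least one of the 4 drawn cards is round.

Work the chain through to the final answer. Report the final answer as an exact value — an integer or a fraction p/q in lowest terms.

Part 1: squarings mod 285: 143^1=143, 143^2=214, 143^4=196, 143^8=226, 143^16=61, 143^32=16, 143^64=256, 143^128=271, 143^256=196, 143^512=226, 143^1024=61, 143^2048=16, 143^4096=256, 143^8192=271, 143^16384=196, 143^32768=226, 143^65536=61, 143^131072=16; 143^140424 = 143^8 * 143^128 * 143^1024 * 143^8192 * 143^131072 = 106 (mod 285); answer 106
Part 2: A1 = 106; w = 7; total draws C(16,4) = 1820; complement C(9,4) = 126; favorable 1820 - 126 = 1694; P = 121/130; answer 121/130

121/130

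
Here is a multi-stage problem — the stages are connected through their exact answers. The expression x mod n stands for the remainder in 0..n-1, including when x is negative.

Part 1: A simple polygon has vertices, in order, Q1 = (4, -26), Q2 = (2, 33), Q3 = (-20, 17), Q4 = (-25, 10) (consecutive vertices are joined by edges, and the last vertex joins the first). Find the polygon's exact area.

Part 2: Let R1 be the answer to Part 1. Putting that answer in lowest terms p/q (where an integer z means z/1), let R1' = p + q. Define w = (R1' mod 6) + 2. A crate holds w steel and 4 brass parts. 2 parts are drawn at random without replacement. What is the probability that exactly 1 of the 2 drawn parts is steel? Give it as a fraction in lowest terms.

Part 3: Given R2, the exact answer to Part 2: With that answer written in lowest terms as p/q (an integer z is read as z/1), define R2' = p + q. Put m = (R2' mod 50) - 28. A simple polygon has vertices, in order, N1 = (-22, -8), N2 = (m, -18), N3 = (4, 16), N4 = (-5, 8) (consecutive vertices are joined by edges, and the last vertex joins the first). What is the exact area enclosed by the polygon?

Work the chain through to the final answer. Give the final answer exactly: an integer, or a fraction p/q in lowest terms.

458

Part 1: cross terms: (4*33 - 2*-26)=184, (2*17 - -20*33)=694, (-20*10 - -25*17)=225, (-25*-26 - 4*10)=610; twice the area = |1713| = 1713; area = 1713/2; answer 1713/2
Part 2: R1 = 1713/2; threaded value p + q = 1715; w = 7; total draws C(11,2) = 55; favorable C(7,1)*C(4,1) = 28; P = 28/55; answer 28/55
Part 3: R2 = 28/55; threaded value p + q = 83; m = 5; cross terms: (-22*-18 - 5*-8)=436, (5*16 - 4*-18)=152, (4*8 - -5*16)=112, (-5*-8 - -22*8)=216; twice the area = |916| = 916; area = 458; answer 458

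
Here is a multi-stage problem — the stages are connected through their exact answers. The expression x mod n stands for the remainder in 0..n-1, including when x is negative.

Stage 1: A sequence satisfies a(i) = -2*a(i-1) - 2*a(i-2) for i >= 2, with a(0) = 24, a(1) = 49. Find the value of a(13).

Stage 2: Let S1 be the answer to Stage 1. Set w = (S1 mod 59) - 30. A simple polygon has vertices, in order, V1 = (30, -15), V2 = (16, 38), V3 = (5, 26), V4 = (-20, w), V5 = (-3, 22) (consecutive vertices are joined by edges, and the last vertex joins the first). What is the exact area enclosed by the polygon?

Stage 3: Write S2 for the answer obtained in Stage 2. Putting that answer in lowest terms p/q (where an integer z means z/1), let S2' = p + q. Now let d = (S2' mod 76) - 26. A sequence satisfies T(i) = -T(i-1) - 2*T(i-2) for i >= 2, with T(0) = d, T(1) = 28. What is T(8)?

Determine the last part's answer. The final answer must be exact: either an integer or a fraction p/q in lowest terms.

Stage 1: a(2) = -2*(49) - 2*(24) = -146; iterating: a(2)=-146, a(3)=194, a(4)=-96, a(5)=-196, a(6)=584, a(7)=-776, a(8)=384, a(9)=784, a(10)=-2336, a(11)=3104, a(12)=-1536, a(13)=-3136; answer -3136
Stage 2: S1 = -3136; w = 20; cross terms: (30*38 - 16*-15)=1380, (16*26 - 5*38)=226, (5*20 - -20*26)=620, (-20*22 - -3*20)=-380, (-3*-15 - 30*22)=-615; twice the area = |1231| = 1231; area = 1231/2; answer 1231/2
Stage 3: S2 = 1231/2; threaded value p + q = 1233; d = -9; T(2) = -1*(28) - 2*(-9) = -10; iterating: T(2)=-10, T(3)=-46, T(4)=66, T(5)=26, T(6)=-158, T(7)=106, T(8)=210; answer 210

210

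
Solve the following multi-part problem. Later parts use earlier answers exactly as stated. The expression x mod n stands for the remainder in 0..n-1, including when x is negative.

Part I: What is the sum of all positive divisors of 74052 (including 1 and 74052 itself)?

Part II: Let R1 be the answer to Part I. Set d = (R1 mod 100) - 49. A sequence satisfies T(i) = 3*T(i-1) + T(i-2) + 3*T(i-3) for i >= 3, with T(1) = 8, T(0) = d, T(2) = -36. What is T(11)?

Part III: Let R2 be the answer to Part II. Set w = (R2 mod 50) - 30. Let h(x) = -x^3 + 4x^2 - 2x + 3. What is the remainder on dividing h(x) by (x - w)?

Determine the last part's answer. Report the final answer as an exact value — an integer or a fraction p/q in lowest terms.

-2502

Part I: 74052 = 2^2 * 3^2 * 11^2 * 17; sigma = (1 + 2 + 4) * (1 + 3 + 9) * (1 + 11 + 121) * (1 + 17) = 7 * 13 * 133 * 18 = 217854; answer 217854
Part II: R1 = 217854; d = 5; T(3) = 3*(-36) + 1*(8) + 3*(5) = -85; iterating: T(3)=-85, T(4)=-267, T(5)=-994, T(6)=-3504, T(7)=-12307, T(8)=-43407, T(9)=-153040, T(10)=-539448, T(11)=-1901605; answer -1901605
Part III: R2 = -1901605; w = 15; remainder = value at the root: -1*(15)^3 + 4*(15)^2 - 2*(15)^1 + 3 = (-3375) + (900) + (-30) + (3) = -2502; answer -2502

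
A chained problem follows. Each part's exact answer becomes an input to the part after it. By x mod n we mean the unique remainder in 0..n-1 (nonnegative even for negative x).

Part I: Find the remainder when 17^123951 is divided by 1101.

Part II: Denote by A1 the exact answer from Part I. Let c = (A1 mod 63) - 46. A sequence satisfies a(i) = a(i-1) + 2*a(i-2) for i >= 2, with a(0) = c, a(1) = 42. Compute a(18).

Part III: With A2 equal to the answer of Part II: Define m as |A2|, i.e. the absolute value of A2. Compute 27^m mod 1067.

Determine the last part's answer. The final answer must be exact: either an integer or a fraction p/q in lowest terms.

Part I: squarings mod 1101: 17^1=17, 17^2=289, 17^4=946, 17^8=904, 17^16=274, 17^32=208, 17^64=325, 17^128=1030, 17^256=637, 17^512=601, 17^1024=73, 17^2048=925, 17^4096=148, 17^8192=985, 17^16384=244, 17^32768=82, 17^65536=118; 17^123951 = 17^1 * 17^2 * 17^4 * 17^8 * 17^32 * 17^1024 * 17^8192 * 17^16384 * 17^32768 * 17^65536 = 890 (mod 1101); answer 890
Part II: A1 = 890; c = -38; a(2) = 1*(42) + 2*(-38) = -34; iterating: a(2)=-34, a(3)=50, a(4)=-18, a(5)=82, a(6)=46, a(7)=210, a(8)=302, a(9)=722, a(10)=1326, a(11)=2770, a(12)=5422, a(13)=10962, a(14)=21806, a(15)=43730, a(16)=87342, a(17)=174802, a(18)=349486; answer 349486
Part III: A2 = 349486; m = 349486; squarings mod 1067: 27^1=27, 27^2=729, 27^4=75, 27^8=290, 27^16=874, 27^32=971, 27^64=680, 27^128=389, 27^256=874, 27^512=971, 27^1024=680, 27^2048=389, 27^4096=874, 27^8192=971, 27^16384=680, 27^32768=389, 27^65536=874, 27^131072=971, 27^262144=680; 27^349486 = 27^2 * 27^4 * 27^8 * 27^32 * 27^256 * 27^1024 * 27^4096 * 27^16384 * 27^65536 * 27^262144 = 324 (mod 1067); answer 324

324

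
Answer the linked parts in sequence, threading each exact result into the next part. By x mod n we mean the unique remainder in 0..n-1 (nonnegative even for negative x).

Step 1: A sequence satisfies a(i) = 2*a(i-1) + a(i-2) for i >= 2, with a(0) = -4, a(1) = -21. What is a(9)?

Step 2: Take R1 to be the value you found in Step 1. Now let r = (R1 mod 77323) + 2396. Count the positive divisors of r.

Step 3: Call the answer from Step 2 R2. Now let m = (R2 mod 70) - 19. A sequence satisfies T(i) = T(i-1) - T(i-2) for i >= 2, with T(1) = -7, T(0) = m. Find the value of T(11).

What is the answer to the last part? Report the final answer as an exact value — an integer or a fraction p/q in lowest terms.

4

Step 1: a(2) = 2*(-21) + 1*(-4) = -46; iterating: a(2)=-46, a(3)=-113, a(4)=-272, a(5)=-657, a(6)=-1586, a(7)=-3829, a(8)=-9244, a(9)=-22317; answer -22317
Step 2: R1 = -22317; r = 57402; 57402 = 2 * 3^3 * 1063; number of divisors = (1+1) * (3+1) * (1+1) = 16; answer 16
Step 3: R2 = 16; m = -3; T(2) = 1*(-7) - 1*(-3) = -4; iterating: T(2)=-4, T(3)=3, T(4)=7, T(5)=4, T(6)=-3, T(7)=-7, T(8)=-4, T(9)=3, T(10)=7, T(11)=4; answer 4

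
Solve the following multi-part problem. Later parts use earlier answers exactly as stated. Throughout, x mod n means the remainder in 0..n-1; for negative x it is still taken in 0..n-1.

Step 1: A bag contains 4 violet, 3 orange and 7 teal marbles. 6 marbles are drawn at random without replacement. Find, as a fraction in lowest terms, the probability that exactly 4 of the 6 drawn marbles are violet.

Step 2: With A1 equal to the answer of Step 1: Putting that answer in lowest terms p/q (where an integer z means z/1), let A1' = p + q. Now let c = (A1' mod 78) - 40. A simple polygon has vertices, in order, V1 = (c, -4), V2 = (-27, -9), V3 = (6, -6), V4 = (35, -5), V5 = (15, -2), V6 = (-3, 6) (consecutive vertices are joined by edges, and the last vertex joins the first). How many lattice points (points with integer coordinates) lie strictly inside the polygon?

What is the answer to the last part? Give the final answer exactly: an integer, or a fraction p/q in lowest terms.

474

Step 1: total draws C(14,6) = 3003; favorable C(4,4)*C(10,2) = 45; P = 15/1001; answer 15/1001
Step 2: A1 = 15/1001; threaded value p + q = 1016; c = -38; cross terms: (-38*-9 - -27*-4)=234, (-27*-6 - 6*-9)=216, (6*-5 - 35*-6)=180, (35*-2 - 15*-5)=5, (15*6 - -3*-2)=84, (-3*-4 - -38*6)=240; twice the area = |959| = 959; area = 959/2; boundary points = 1 + 3 + 1 + 1 + 2 + 5 = 13; strictly interior points = area - boundary/2 + 1 = 474; answer 474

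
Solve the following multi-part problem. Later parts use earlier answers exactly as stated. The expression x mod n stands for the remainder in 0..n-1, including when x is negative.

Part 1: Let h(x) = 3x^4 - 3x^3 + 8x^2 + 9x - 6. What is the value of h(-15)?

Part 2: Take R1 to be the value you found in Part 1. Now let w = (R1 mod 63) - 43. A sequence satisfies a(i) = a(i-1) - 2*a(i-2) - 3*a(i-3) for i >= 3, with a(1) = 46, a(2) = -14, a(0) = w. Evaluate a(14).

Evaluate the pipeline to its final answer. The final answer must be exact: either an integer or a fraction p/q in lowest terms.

-31747

Part 1: 3*(-15)^4 - 3*(-15)^3 + 8*(-15)^2 + 9*(-15)^1 - 6 = (151875) + (10125) + (1800) + (-135) + (-6) = 163659; answer 163659
Part 2: R1 = 163659; w = 5; a(3) = 1*(-14) - 2*(46) - 3*(5) = -121; iterating: a(3)=-121, a(4)=-231, a(5)=53, a(6)=878, a(7)=1465, a(8)=-450, a(9)=-6014, a(10)=-9509, a(11)=3869, a(12)=40929, a(13)=61718, a(14)=-31747; answer -31747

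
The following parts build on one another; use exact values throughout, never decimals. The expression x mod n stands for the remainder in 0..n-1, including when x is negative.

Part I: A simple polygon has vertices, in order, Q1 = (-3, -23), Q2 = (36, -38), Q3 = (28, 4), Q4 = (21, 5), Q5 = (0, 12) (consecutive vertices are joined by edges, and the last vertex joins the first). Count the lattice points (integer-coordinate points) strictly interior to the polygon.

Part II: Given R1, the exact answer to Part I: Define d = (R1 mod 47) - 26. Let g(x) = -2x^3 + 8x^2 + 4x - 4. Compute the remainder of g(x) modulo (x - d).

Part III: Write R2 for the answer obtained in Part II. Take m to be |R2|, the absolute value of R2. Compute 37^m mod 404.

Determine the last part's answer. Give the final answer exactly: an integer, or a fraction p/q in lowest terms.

Part I: cross terms: (-3*-38 - 36*-23)=942, (36*4 - 28*-38)=1208, (28*5 - 21*4)=56, (21*12 - 0*5)=252, (0*-23 - -3*12)=36; twice the area = |2494| = 2494; area = 1247; boundary points = 3 + 2 + 1 + 7 + 1 = 14; strictly interior points = area - boundary/2 + 1 = 1241; answer 1241
Part II: R1 = 1241; d = -7; remainder = value at the root: -2*(-7)^3 + 8*(-7)^2 + 4*(-7)^1 - 4 = (686) + (392) + (-28) + (-4) = 1046; answer 1046
Part III: R2 = 1046; m = 1046; squarings mod 404: 37^1=37, 37^2=157, 37^4=5, 37^8=25, 37^16=221, 37^32=361, 37^64=233, 37^128=153, 37^256=381, 37^512=125, 37^1024=273; 37^1046 = 37^2 * 37^4 * 37^16 * 37^1024 = 81 (mod 404); answer 81

81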